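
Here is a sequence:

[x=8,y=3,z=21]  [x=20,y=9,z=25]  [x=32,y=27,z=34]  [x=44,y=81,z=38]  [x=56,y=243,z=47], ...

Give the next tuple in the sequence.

X: 8, 20, 32, 44, 56 → 68 (+12 each step).
For the y, ×3 each step: 3, 9, 27, 81, 243 → 729.
Z goes 21, 25, 34, 38, 47 → 51 (alternating steps +4, +9, +4, +9, …).
So the next tuple is [x=68,y=729,z=51].

[x=68,y=729,z=51]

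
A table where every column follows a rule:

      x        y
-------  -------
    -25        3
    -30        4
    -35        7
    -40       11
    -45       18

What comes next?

-50  29

Column x goes -25, -30, -35, -40, -45 → -50 (−5 each step).
For the column y, each term is the sum of the two before it: 3, 4, 7, 11, 18 → 29.
So the next row is -50  29.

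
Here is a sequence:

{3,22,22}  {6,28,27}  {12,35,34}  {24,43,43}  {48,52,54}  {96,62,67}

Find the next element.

For the first value, ×2 each step: 3, 6, 12, 24, 48, 96 → 192.
For the second value, differences are 6, 7, 8, … (increasing by 1 each time): 22, 28, 35, 43, 52, 62 → 73.
For the third value, differences are 5, 7, 9, … (increasing by 2 each time): 22, 27, 34, 43, 54, 67 → 82.
Combining the parts gives {192,73,82}.

{192,73,82}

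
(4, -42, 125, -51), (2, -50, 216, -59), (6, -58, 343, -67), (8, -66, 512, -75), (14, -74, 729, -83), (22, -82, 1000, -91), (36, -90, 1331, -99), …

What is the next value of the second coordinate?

First coordinate goes 4, 2, 6, 8, 14, 22, 36 → 58 (each term is the sum of the two before it).
For the second coordinate, −8 each step: -42, -50, -58, -66, -74, -82, -90 → -98.
Third coordinate: 125, 216, 343, 512, 729, 1000, 1331 → 1728 (perfect cubes: 5³, 6³, 7³, …).
For the fourth coordinate, always 9 less than the second coordinate: -51, -59, -67, -75, -83, -91, -99 → -107.

-98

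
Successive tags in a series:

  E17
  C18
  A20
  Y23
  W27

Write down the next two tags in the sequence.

Letter: letters move back 2 places in the alphabet, wrapping A→Z, so E, C, A, Y, W → U → S.
Second component — differences are 1, 2, 3, … (increasing by 1 each time): 17, 18, 20, 23, 27 → 32 → 38.
So the next two tags are U32 and S38.

U32, S38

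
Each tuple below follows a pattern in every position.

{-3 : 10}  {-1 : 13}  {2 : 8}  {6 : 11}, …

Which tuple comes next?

First coordinate goes -3, -1, 2, 6 → 11 (differences are 2, 3, 4, … (increasing by 1 each time)).
For the second coordinate, alternating steps +3, −5, +3, −5, …: 10, 13, 8, 11 → 6.
So the next tuple is {11 : 6}.

{11 : 6}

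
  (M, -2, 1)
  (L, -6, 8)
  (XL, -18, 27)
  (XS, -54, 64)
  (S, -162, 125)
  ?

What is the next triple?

(M, -486, 216)

Size: runs through clothing sizes XS→XL; M, L, XL, XS, S → M.
Second part: -2, -6, -18, -54, -162 → -486 (×3 each step).
Third part goes 1, 8, 27, 64, 125 → 216 (perfect cubes: 1³, 2³, 3³, …).
Putting it together: (M, -486, 216).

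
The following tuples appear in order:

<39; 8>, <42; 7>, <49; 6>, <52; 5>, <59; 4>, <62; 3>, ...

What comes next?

First entry: 39, 42, 49, 52, 59, 62 → 69 (alternating steps +3, +7, +3, +7, …).
Second entry: −1 each step, so 8, 7, 6, 5, 4, 3 → 2.
Combining the parts gives <69; 2>.

<69; 2>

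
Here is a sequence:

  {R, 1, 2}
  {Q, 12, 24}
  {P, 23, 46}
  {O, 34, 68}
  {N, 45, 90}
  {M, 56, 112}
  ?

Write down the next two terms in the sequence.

{L, 67, 134}, {K, 78, 156}

Letter: letters move back 1 place in the alphabet; R, Q, P, O, N, M → L → K.
Second entry — +11 each step: 1, 12, 23, 34, 45, 56 → 67 → 78.
Third entry: always 2 × the second entry, so 2, 24, 46, 68, 90, 112 → 134 → 156.
Putting the parts together: {L, 67, 134} and then {K, 78, 156}.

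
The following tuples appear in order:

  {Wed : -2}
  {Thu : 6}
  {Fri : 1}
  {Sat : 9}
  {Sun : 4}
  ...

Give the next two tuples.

Day — runs through the weekdays Mon→Sun: Wed, Thu, Fri, Sat, Sun → Mon → Tue.
Second component: alternating steps +8, −5, +8, −5, …, so -2, 6, 1, 9, 4 → 12 → 7.
So the next two tuples are {Mon : 12} and {Tue : 7}.

{Mon : 12}, {Tue : 7}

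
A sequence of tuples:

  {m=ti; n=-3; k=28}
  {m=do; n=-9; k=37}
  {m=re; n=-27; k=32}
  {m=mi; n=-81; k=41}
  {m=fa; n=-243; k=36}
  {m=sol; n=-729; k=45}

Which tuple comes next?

M goes ti, do, re, mi, fa, sol → la (runs through the solfège scale do→ti).
N: ×3 each step; -3, -9, -27, -81, -243, -729 → -2187.
K: alternating steps +9, −5, +9, −5, …, so 28, 37, 32, 41, 36, 45 → 40.
Combining the parts gives {m=la; n=-2187; k=40}.

{m=la; n=-2187; k=40}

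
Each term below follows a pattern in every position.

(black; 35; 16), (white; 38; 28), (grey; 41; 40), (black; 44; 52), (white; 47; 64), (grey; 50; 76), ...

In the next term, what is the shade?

black

Shade: black, white, grey, black, white, grey → black (repeats black → white → grey).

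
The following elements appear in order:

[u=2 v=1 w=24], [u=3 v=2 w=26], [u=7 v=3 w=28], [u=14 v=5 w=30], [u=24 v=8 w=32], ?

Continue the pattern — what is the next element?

[u=37 v=13 w=34]

U: 2, 3, 7, 14, 24 → 37 (differences are 1, 4, 7, … (increasing by 3 each time)).
V goes 1, 2, 3, 5, 8 → 13 (each term is the sum of the two before it).
W: +2 each step, so 24, 26, 28, 30, 32 → 34.
So the next element is [u=37 v=13 w=34].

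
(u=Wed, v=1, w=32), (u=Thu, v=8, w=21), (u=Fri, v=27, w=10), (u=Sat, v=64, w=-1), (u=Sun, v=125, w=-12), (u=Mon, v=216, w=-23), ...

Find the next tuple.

(u=Tue, v=343, w=-34)

U goes Wed, Thu, Fri, Sat, Sun, Mon → Tue (runs through the weekdays Mon→Sun).
V — perfect cubes: 1³, 2³, 3³, …: 1, 8, 27, 64, 125, 216 → 343.
For the w, −11 each step: 32, 21, 10, -1, -12, -23 → -34.
Putting it together: (u=Tue, v=343, w=-34).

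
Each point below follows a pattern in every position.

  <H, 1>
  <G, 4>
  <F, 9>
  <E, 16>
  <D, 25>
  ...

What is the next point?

Letter goes H, G, F, E, D → C (letters move back 1 place in the alphabet).
Second component: 1, 4, 9, 16, 25 → 36 (perfect squares: 1², 2², 3², …).
Combining the parts gives <C, 36>.

<C, 36>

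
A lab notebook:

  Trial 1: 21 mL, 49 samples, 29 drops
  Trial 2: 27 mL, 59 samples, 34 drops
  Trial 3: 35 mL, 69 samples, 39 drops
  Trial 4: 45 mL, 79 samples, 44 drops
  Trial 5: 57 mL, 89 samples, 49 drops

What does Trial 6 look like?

71 mL, 99 samples, 54 drops

ML: 21, 27, 35, 45, 57 → 71 (differences are 6, 8, 10, … (increasing by 2 each time)).
For the samples, +10 each step: 49, 59, 69, 79, 89 → 99.
Drops: +5 each step; 29, 34, 39, 44, 49 → 54.
Combining the parts gives 71 mL, 99 samples, 54 drops.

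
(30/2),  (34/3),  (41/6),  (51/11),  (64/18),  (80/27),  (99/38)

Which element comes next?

First value: 30, 34, 41, 51, 64, 80, 99 → 121 (differences are 4, 7, 10, … (increasing by 3 each time)).
Second value: differences are 1, 3, 5, … (increasing by 2 each time); 2, 3, 6, 11, 18, 27, 38 → 51.
So the next element is (121/51).

(121/51)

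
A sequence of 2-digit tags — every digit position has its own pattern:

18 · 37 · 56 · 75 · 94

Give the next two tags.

First digit: 1, 3, 5, 7, 9 → 1 → 3 (+2 each step, mod 10).
Second digit — −1 each step, mod 10: 8, 7, 6, 5, 4 → 3 → 2.
Putting the parts together: 13 and then 32.

13 then 32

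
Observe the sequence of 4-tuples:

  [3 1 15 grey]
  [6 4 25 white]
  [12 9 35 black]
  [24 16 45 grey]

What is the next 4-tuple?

[48 25 55 white]

First slot — ×2 each step: 3, 6, 12, 24 → 48.
For the second slot, perfect squares: 1², 2², 3², …: 1, 4, 9, 16 → 25.
Third slot — +10 each step: 15, 25, 35, 45 → 55.
For the shade, repeats grey → white → black: grey, white, black, grey → white.
Putting it together: [48 25 55 white].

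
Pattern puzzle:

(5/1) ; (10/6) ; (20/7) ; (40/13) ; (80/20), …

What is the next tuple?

First coordinate goes 5, 10, 20, 40, 80 → 160 (×2 each step).
Second coordinate — each term is the sum of the two before it: 1, 6, 7, 13, 20 → 33.
Combining the parts gives (160/33).

(160/33)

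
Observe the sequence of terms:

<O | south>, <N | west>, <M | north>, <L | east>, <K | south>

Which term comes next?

Letter goes O, N, M, L, K → J (letters move back 1 place in the alphabet).
Direction: repeats south → west → north → east; south, west, north, east, south → west.
So the next term is <J | west>.

<J | west>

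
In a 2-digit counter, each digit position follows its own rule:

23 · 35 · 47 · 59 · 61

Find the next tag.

73

For the first digit, +1 each step, mod 10: 2, 3, 4, 5, 6 → 7.
Second digit — +2 each step, mod 10: 3, 5, 7, 9, 1 → 3.
So the next tag is 73.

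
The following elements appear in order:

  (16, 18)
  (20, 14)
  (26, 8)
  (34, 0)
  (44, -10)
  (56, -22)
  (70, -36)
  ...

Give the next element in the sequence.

(86, -52)

First part — differences are 4, 6, 8, … (increasing by 2 each time): 16, 20, 26, 34, 44, 56, 70 → 86.
Second part: 18, 14, 8, 0, -10, -22, -36 → -52 (together with the first part always sums to 34).
So the next element is (86, -52).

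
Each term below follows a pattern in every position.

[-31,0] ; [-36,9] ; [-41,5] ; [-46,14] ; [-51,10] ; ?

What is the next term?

First entry: −5 each step, so -31, -36, -41, -46, -51 → -56.
Second entry: 0, 9, 5, 14, 10 → 19 (alternating steps +9, −4, +9, −4, …).
Combining the parts gives [-56,19].

[-56,19]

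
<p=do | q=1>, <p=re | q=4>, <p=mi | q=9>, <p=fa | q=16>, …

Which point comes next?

<p=sol | q=25>

P — runs through the solfège scale do→ti: do, re, mi, fa → sol.
Q: 1, 4, 9, 16 → 25 (perfect squares: 1², 2², 3², …).
Putting it together: <p=sol | q=25>.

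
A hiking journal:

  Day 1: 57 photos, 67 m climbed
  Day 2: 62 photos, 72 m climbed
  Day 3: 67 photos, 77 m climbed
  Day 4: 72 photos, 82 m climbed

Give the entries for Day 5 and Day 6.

77 photos, 87 m climbed; 82 photos, 92 m climbed

Photos: +5 each step; 57, 62, 67, 72 → 77 → 82.
M climbed — always 10 more than the photos: 67, 72, 77, 82 → 87 → 92.
Putting the parts together: 77 photos, 87 m climbed and then 82 photos, 92 m climbed.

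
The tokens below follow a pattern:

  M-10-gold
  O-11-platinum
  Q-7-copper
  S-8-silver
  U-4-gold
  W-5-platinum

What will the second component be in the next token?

Second component: alternating steps +1, −4, +1, −4, …, so 10, 11, 7, 8, 4, 5 → 1.

1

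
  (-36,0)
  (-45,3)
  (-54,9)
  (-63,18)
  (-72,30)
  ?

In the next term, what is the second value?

45

First value: −9 each step; -36, -45, -54, -63, -72 → -81.
Second value: 0, 3, 9, 18, 30 → 45 (differences are 3, 6, 9, … (increasing by 3 each time)).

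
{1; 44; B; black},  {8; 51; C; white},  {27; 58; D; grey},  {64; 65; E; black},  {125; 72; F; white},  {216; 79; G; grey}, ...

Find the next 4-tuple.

For the first part, perfect cubes: 1³, 2³, 3³, …: 1, 8, 27, 64, 125, 216 → 343.
For the second part, +7 each step: 44, 51, 58, 65, 72, 79 → 86.
Letter: letters move forward 1 place in the alphabet; B, C, D, E, F, G → H.
Shade — repeats black → white → grey: black, white, grey, black, white, grey → black.
So the next 4-tuple is {343; 86; H; black}.

{343; 86; H; black}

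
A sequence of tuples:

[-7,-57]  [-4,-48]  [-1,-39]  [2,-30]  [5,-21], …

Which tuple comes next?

First coordinate: +3 each step, so -7, -4, -1, 2, 5 → 8.
Second coordinate — +9 each step: -57, -48, -39, -30, -21 → -12.
Putting it together: [8,-12].

[8,-12]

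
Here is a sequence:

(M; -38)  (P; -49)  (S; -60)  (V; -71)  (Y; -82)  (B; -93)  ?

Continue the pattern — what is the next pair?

(E; -104)

Letter: letters move forward 3 places in the alphabet, wrapping Z→A; M, P, S, V, Y, B → E.
Second value: -38, -49, -60, -71, -82, -93 → -104 (−11 each step).
Putting it together: (E; -104).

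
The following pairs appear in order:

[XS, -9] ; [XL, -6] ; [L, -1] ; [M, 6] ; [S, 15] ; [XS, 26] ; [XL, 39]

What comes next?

Size: XS, XL, L, M, S, XS, XL → L (repeats XS → XL → L → M → S).
Second coordinate — differences are 3, 5, 7, … (increasing by 2 each time): -9, -6, -1, 6, 15, 26, 39 → 54.
Combining the parts gives [L, 54].

[L, 54]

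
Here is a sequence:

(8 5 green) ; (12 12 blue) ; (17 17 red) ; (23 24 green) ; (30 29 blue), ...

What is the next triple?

First coordinate: differences are 4, 5, 6, … (increasing by 1 each time); 8, 12, 17, 23, 30 → 38.
Second coordinate — alternating steps +7, +5, +7, +5, …: 5, 12, 17, 24, 29 → 36.
Colour: repeats green → blue → red, so green, blue, red, green, blue → red.
So the next triple is (38 36 red).

(38 36 red)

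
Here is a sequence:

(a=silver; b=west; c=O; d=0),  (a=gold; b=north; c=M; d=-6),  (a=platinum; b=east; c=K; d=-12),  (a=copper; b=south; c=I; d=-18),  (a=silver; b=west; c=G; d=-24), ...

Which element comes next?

A: repeats silver → gold → platinum → copper, so silver, gold, platinum, copper, silver → gold.
B: repeats west → north → east → south, so west, north, east, south, west → north.
C: letters move back 2 places in the alphabet; O, M, K, I, G → E.
D — −6 each step: 0, -6, -12, -18, -24 → -30.
Putting it together: (a=gold; b=north; c=E; d=-30).

(a=gold; b=north; c=E; d=-30)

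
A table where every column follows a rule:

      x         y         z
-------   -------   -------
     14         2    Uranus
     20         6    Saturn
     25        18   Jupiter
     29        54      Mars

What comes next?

Column x — differences are 6, 5, 4, … (decreasing by 1 each time): 14, 20, 25, 29 → 32.
For the column y, ×3 each step: 2, 6, 18, 54 → 162.
Column z — runs backward through the planets Mercury→Neptune: Uranus, Saturn, Jupiter, Mars → Earth.
Putting it together: 32  162  Earth.

32  162  Earth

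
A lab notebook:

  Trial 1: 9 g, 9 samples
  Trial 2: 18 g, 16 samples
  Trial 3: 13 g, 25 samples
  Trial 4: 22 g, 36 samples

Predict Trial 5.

G: alternating steps +9, −5, +9, −5, …, so 9, 18, 13, 22 → 17.
Samples goes 9, 16, 25, 36 → 49 (perfect squares: 3², 4², 5², …).
Putting it together: 17 g, 49 samples.

17 g, 49 samples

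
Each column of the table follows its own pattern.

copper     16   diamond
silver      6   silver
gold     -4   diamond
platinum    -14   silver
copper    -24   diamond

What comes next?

Metal — repeats copper → silver → gold → platinum: copper, silver, gold, platinum, copper → silver.
For the second component, −10 each step: 16, 6, -4, -14, -24 → -34.
Rank goes diamond, silver, diamond, silver, diamond → silver (alternates diamond ↔ silver).
Combining the parts gives silver  -34  silver.

silver  -34  silver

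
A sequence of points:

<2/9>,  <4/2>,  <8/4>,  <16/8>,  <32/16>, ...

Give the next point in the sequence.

For the first coordinate, ×2 each step: 2, 4, 8, 16, 32 → 64.
For the second coordinate, always the previous value of the first coordinate: 9, 2, 4, 8, 16 → 32.
Putting it together: <64/32>.

<64/32>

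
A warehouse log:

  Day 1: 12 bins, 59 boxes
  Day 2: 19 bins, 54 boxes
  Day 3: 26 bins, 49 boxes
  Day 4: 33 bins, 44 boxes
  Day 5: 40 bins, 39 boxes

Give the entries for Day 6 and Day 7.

Bins: +7 each step, so 12, 19, 26, 33, 40 → 47 → 54.
For the boxes, −5 each step: 59, 54, 49, 44, 39 → 34 → 29.
So the next two records are 47 bins, 34 boxes and 54 bins, 29 boxes.

47 bins, 34 boxes; 54 bins, 29 boxes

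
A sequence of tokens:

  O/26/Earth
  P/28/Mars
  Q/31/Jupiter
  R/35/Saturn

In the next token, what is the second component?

Second component: differences are 2, 3, 4, … (increasing by 1 each time), so 26, 28, 31, 35 → 40.

40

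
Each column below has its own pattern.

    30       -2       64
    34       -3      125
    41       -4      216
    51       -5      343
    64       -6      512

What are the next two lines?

80  -7  729; 99  -8  1000

First component: differences are 4, 7, 10, … (increasing by 3 each time); 30, 34, 41, 51, 64 → 80 → 99.
Second component: −1 each step, so -2, -3, -4, -5, -6 → -7 → -8.
Third component — perfect cubes: 4³, 5³, 6³, …: 64, 125, 216, 343, 512 → 729 → 1000.
So the next two lines are 80  -7  729 and 99  -8  1000.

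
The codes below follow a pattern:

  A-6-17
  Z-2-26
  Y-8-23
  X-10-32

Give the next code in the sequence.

W-18-29

Letter — letters move back 1 place in the alphabet, wrapping A→Z: A, Z, Y, X → W.
Second component: each term is the sum of the two before it; 6, 2, 8, 10 → 18.
Third component: alternating steps +9, −3, +9, −3, …; 17, 26, 23, 32 → 29.
Combining the parts gives W-18-29.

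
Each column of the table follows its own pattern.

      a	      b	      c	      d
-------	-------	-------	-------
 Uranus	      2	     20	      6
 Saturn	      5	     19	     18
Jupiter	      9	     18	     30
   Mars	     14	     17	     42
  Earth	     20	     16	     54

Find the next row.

Venus  27  15  66

Column a — runs backward through the planets Mercury→Neptune: Uranus, Saturn, Jupiter, Mars, Earth → Venus.
For the column b, differences are 3, 4, 5, … (increasing by 1 each time): 2, 5, 9, 14, 20 → 27.
Column c: 20, 19, 18, 17, 16 → 15 (−1 each step).
For the column d, +12 each step: 6, 18, 30, 42, 54 → 66.
So the next row is Venus  27  15  66.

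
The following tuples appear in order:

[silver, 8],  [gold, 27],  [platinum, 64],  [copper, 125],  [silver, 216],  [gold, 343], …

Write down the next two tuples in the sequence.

[platinum, 512], [copper, 729]

Metal goes silver, gold, platinum, copper, silver, gold → platinum → copper (repeats silver → gold → platinum → copper).
Second coordinate goes 8, 27, 64, 125, 216, 343 → 512 → 729 (perfect cubes: 2³, 3³, 4³, …).
So the next two tuples are [platinum, 512] and [copper, 729].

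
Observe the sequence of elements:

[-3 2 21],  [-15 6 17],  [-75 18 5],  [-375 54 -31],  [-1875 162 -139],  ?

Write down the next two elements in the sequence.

First part: ×5 each step; -3, -15, -75, -375, -1875 → -9375 → -46875.
Second part: ×3 each step; 2, 6, 18, 54, 162 → 486 → 1458.
Third part: 21, 17, 5, -31, -139 → -463 → -1435 (together with the second part always sums to 23).
So the next two elements are [-9375 486 -463] and [-46875 1458 -1435].

[-9375 486 -463], [-46875 1458 -1435]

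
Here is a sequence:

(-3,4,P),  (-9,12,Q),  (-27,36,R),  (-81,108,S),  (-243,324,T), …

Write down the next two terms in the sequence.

(-729,972,U), (-2187,2916,V)

First slot: ×3 each step, so -3, -9, -27, -81, -243 → -729 → -2187.
Second slot: 4, 12, 36, 108, 324 → 972 → 2916 (×3 each step).
Letter: letters move forward 1 place in the alphabet, so P, Q, R, S, T → U → V.
So the next two terms are (-729,972,U) and (-2187,2916,V).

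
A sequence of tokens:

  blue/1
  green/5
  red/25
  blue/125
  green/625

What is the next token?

red/3125

For the colour, repeats blue → green → red: blue, green, red, blue, green → red.
Second component goes 1, 5, 25, 125, 625 → 3125 (×5 each step).
Putting it together: red/3125.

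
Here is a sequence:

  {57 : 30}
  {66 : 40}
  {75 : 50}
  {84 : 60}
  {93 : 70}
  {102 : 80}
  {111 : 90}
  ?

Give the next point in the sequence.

First part goes 57, 66, 75, 84, 93, 102, 111 → 120 (+9 each step).
Second part goes 30, 40, 50, 60, 70, 80, 90 → 100 (+10 each step).
Putting it together: {120 : 100}.

{120 : 100}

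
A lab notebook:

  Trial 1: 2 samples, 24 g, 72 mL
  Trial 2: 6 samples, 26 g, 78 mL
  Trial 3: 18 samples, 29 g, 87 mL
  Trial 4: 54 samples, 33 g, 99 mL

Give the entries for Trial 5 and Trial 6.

162 samples, 38 g, 114 mL; 486 samples, 44 g, 132 mL

Samples: ×3 each step; 2, 6, 18, 54 → 162 → 486.
G: 24, 26, 29, 33 → 38 → 44 (differences are 2, 3, 4, … (increasing by 1 each time)).
ML goes 72, 78, 87, 99 → 114 → 132 (always 3 × the g).
So the next two records are 162 samples, 38 g, 114 mL and 486 samples, 44 g, 132 mL.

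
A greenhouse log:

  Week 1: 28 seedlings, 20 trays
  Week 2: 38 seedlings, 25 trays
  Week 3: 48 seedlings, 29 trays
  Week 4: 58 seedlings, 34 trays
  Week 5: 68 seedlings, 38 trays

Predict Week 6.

78 seedlings, 43 trays

Seedlings: 28, 38, 48, 58, 68 → 78 (+10 each step).
Trays: 20, 25, 29, 34, 38 → 43 (alternating steps +5, +4, +5, +4, …).
Putting it together: 78 seedlings, 43 trays.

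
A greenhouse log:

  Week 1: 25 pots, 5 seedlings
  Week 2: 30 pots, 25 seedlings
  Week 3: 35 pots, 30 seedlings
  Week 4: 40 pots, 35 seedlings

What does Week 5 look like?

Pots goes 25, 30, 35, 40 → 45 (+5 each step).
For the seedlings, always the previous value of the pots: 5, 25, 30, 35 → 40.
Combining the parts gives 45 pots, 40 seedlings.

45 pots, 40 seedlings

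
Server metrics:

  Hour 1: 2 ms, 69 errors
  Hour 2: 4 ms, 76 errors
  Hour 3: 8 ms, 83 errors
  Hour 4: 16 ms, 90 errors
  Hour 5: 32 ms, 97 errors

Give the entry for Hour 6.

64 ms, 104 errors

For the ms, ×2 each step: 2, 4, 8, 16, 32 → 64.
Errors: +7 each step, so 69, 76, 83, 90, 97 → 104.
So the next line is 64 ms, 104 errors.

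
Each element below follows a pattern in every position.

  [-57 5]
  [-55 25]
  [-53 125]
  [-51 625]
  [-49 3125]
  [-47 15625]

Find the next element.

First slot — +2 each step: -57, -55, -53, -51, -49, -47 → -45.
Second slot: 5, 25, 125, 625, 3125, 15625 → 78125 (×5 each step).
Putting it together: [-45 78125].

[-45 78125]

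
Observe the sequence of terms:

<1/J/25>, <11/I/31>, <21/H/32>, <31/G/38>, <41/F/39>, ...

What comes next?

<51/E/45>

First slot: 1, 11, 21, 31, 41 → 51 (+10 each step).
Letter: letters move back 1 place in the alphabet; J, I, H, G, F → E.
Third slot: 25, 31, 32, 38, 39 → 45 (alternating steps +6, +1, +6, +1, …).
Combining the parts gives <51/E/45>.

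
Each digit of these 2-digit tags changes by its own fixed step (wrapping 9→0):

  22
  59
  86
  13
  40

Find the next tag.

First digit goes 2, 5, 8, 1, 4 → 7 (+3 each step, mod 10).
Second digit: −3 each step, mod 10; 2, 9, 6, 3, 0 → 7.
Combining the parts gives 77.

77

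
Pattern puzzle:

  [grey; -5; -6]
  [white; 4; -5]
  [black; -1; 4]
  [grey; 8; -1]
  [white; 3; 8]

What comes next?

Shade — repeats grey → white → black: grey, white, black, grey, white → black.
Second coordinate: -5, 4, -1, 8, 3 → 12 (alternating steps +9, −5, +9, −5, …).
Third coordinate — always the previous value of the second coordinate: -6, -5, 4, -1, 8 → 3.
So the next element is [black; 12; 3].

[black; 12; 3]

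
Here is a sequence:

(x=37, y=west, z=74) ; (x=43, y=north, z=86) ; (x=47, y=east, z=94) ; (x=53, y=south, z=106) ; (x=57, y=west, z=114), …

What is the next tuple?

(x=63, y=north, z=126)

X: alternating steps +6, +4, +6, +4, …, so 37, 43, 47, 53, 57 → 63.
Y — repeats west → north → east → south: west, north, east, south, west → north.
For the z, always 2 × the x: 74, 86, 94, 106, 114 → 126.
Combining the parts gives (x=63, y=north, z=126).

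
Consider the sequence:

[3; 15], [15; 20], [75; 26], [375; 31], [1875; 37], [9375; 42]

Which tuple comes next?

[46875; 48]

First part — ×5 each step: 3, 15, 75, 375, 1875, 9375 → 46875.
Second part: 15, 20, 26, 31, 37, 42 → 48 (alternating steps +5, +6, +5, +6, …).
So the next tuple is [46875; 48].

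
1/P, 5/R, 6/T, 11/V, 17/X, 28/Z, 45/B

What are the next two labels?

73/D then 118/F

First component — each term is the sum of the two before it: 1, 5, 6, 11, 17, 28, 45 → 73 → 118.
Letter: letters move forward 2 places in the alphabet, wrapping Z→A; P, R, T, V, X, Z, B → D → F.
So the next two labels are 73/D and 118/F.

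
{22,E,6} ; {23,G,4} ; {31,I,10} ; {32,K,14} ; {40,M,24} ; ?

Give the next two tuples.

First coordinate: 22, 23, 31, 32, 40 → 41 → 49 (alternating steps +1, +8, +1, +8, …).
Letter — letters move forward 2 places in the alphabet: E, G, I, K, M → O → Q.
Third coordinate: each term is the sum of the two before it, so 6, 4, 10, 14, 24 → 38 → 62.
So the next two tuples are {41,O,38} and {49,Q,62}.

{41,O,38}, {49,Q,62}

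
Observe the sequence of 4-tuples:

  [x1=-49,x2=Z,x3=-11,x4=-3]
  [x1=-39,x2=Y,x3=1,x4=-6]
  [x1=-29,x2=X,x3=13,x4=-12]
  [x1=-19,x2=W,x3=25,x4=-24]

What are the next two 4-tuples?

X1 — +10 each step: -49, -39, -29, -19 → -9 → 1.
X2: letters move back 1 place in the alphabet, so Z, Y, X, W → V → U.
X3: -11, 1, 13, 25 → 37 → 49 (+12 each step).
X4: ×2 each step, so -3, -6, -12, -24 → -48 → -96.
Putting the parts together: [x1=-9,x2=V,x3=37,x4=-48] and then [x1=1,x2=U,x3=49,x4=-96].

[x1=-9,x2=V,x3=37,x4=-48], [x1=1,x2=U,x3=49,x4=-96]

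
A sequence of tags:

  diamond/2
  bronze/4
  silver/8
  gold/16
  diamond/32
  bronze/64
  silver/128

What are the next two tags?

gold/256 then diamond/512

Rank: repeats diamond → bronze → silver → gold; diamond, bronze, silver, gold, diamond, bronze, silver → gold → diamond.
For the second component, ×2 each step: 2, 4, 8, 16, 32, 64, 128 → 256 → 512.
Putting the parts together: gold/256 and then diamond/512.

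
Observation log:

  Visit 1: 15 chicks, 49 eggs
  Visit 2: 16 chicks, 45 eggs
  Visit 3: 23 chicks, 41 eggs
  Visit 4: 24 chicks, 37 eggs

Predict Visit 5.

31 chicks, 33 eggs

Chicks: alternating steps +1, +7, +1, +7, …, so 15, 16, 23, 24 → 31.
For the eggs, −4 each step: 49, 45, 41, 37 → 33.
Putting it together: 31 chicks, 33 eggs.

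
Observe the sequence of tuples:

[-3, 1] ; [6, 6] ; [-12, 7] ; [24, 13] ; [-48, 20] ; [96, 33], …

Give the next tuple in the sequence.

First entry — ×(-2) each step: -3, 6, -12, 24, -48, 96 → -192.
Second entry: 1, 6, 7, 13, 20, 33 → 53 (each term is the sum of the two before it).
Combining the parts gives [-192, 53].

[-192, 53]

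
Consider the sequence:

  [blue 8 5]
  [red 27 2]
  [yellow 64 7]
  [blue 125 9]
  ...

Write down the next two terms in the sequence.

For the colour, repeats blue → red → yellow: blue, red, yellow, blue → red → yellow.
Second component — perfect cubes: 2³, 3³, 4³, …: 8, 27, 64, 125 → 216 → 343.
For the third component, each term is the sum of the two before it: 5, 2, 7, 9 → 16 → 25.
So the next two terms are [red 216 16] and [yellow 343 25].

[red 216 16], [yellow 343 25]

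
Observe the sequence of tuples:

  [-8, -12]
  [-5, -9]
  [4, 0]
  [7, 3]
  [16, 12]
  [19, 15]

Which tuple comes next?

For the first entry, alternating steps +3, +9, +3, +9, …: -8, -5, 4, 7, 16, 19 → 28.
For the second entry, always 4 less than the first entry: -12, -9, 0, 3, 12, 15 → 24.
Combining the parts gives [28, 24].

[28, 24]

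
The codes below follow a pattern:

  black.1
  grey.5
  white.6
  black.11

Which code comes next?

grey.17

For the shade, repeats black → grey → white: black, grey, white, black → grey.
Second component — each term is the sum of the two before it: 1, 5, 6, 11 → 17.
Putting it together: grey.17.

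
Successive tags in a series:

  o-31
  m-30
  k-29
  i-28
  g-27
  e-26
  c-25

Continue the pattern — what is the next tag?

Letter goes o, m, k, i, g, e, c → a (letters move back 2 places in the alphabet).
Second component goes 31, 30, 29, 28, 27, 26, 25 → 24 (−1 each step).
Putting it together: a-24.

a-24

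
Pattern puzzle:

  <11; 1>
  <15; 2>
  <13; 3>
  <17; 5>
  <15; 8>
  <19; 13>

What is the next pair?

First coordinate: alternating steps +4, −2, +4, −2, …, so 11, 15, 13, 17, 15, 19 → 17.
For the second coordinate, each term is the sum of the two before it: 1, 2, 3, 5, 8, 13 → 21.
So the next pair is <17; 21>.

<17; 21>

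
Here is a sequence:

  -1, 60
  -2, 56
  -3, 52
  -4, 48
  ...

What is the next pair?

-5, 44

First component: -1, -2, -3, -4 → -5 (−1 each step).
Second component goes 60, 56, 52, 48 → 44 (−4 each step).
So the next pair is -5, 44.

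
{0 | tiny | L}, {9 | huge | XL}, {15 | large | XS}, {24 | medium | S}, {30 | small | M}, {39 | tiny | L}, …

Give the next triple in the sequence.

For the first slot, alternating steps +9, +6, +9, +6, …: 0, 9, 15, 24, 30, 39 → 45.
First size: repeats tiny → huge → large → medium → small; tiny, huge, large, medium, small, tiny → huge.
Second size: repeats L → XL → XS → S → M, so L, XL, XS, S, M, L → XL.
Combining the parts gives {45 | huge | XL}.

{45 | huge | XL}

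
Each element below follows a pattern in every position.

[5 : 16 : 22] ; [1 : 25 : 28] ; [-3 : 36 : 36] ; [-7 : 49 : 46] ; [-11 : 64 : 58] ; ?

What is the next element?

[-15 : 81 : 72]

First component: 5, 1, -3, -7, -11 → -15 (−4 each step).
For the second component, perfect squares: 4², 5², 6², …: 16, 25, 36, 49, 64 → 81.
Third component goes 22, 28, 36, 46, 58 → 72 (differences are 6, 8, 10, … (increasing by 2 each time)).
Putting it together: [-15 : 81 : 72].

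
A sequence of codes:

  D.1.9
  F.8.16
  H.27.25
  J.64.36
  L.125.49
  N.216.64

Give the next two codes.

P.343.81 then R.512.100

Letter: D, F, H, J, L, N → P → R (letters move forward 2 places in the alphabet).
For the second component, perfect cubes: 1³, 2³, 3³, …: 1, 8, 27, 64, 125, 216 → 343 → 512.
Third component: perfect squares: 3², 4², 5², …, so 9, 16, 25, 36, 49, 64 → 81 → 100.
So the next two codes are P.343.81 and R.512.100.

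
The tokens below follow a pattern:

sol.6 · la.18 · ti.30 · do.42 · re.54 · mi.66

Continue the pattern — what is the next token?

fa.78

For the note, runs through the solfège scale do→ti: sol, la, ti, do, re, mi → fa.
For the second component, +12 each step: 6, 18, 30, 42, 54, 66 → 78.
Putting it together: fa.78.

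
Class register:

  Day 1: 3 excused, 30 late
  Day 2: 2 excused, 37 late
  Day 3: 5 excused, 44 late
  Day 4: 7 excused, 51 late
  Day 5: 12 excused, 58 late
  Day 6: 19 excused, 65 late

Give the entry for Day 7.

31 excused, 72 late

For the excused, each term is the sum of the two before it: 3, 2, 5, 7, 12, 19 → 31.
Late: +7 each step; 30, 37, 44, 51, 58, 65 → 72.
Putting it together: 31 excused, 72 late.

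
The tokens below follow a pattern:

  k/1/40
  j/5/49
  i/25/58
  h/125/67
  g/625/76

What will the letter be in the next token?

f

Letter — letters move back 1 place in the alphabet: k, j, i, h, g → f.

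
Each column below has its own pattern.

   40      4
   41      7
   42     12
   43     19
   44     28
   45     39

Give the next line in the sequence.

First component: +1 each step, so 40, 41, 42, 43, 44, 45 → 46.
Second component goes 4, 7, 12, 19, 28, 39 → 52 (differences are 3, 5, 7, … (increasing by 2 each time)).
Combining the parts gives 46  52.

46  52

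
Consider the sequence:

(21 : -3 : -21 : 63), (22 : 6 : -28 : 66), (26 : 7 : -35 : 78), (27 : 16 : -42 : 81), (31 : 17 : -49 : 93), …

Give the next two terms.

First slot: alternating steps +1, +4, +1, +4, …; 21, 22, 26, 27, 31 → 32 → 36.
Second slot — alternating steps +9, +1, +9, +1, …: -3, 6, 7, 16, 17 → 26 → 27.
For the third slot, −7 each step: -21, -28, -35, -42, -49 → -56 → -63.
Fourth slot: always 3 × the first slot; 63, 66, 78, 81, 93 → 96 → 108.
So the next two terms are (32 : 26 : -56 : 96) and (36 : 27 : -63 : 108).

(32 : 26 : -56 : 96), (36 : 27 : -63 : 108)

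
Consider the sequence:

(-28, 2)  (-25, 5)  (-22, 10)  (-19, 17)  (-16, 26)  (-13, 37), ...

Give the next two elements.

First entry: +3 each step, so -28, -25, -22, -19, -16, -13 → -10 → -7.
For the second entry, differences are 3, 5, 7, … (increasing by 2 each time): 2, 5, 10, 17, 26, 37 → 50 → 65.
Putting the parts together: (-10, 50) and then (-7, 65).

(-10, 50), (-7, 65)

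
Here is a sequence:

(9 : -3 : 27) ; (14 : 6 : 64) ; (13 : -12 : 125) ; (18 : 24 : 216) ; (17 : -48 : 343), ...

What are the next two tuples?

First slot — alternating steps +5, −1, +5, −1, …: 9, 14, 13, 18, 17 → 22 → 21.
Second slot goes -3, 6, -12, 24, -48 → 96 → -192 (×(-2) each step).
Third slot: 27, 64, 125, 216, 343 → 512 → 729 (perfect cubes: 3³, 4³, 5³, …).
So the next two tuples are (22 : 96 : 512) and (21 : -192 : 729).

(22 : 96 : 512), (21 : -192 : 729)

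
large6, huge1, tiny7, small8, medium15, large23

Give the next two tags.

Size — repeats large → huge → tiny → small → medium: large, huge, tiny, small, medium, large → huge → tiny.
Second component: each term is the sum of the two before it; 6, 1, 7, 8, 15, 23 → 38 → 61.
Putting the parts together: huge38 and then tiny61.

huge38 then tiny61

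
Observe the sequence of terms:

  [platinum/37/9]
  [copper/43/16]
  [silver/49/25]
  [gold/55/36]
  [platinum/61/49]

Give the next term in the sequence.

For the metal, repeats platinum → copper → silver → gold: platinum, copper, silver, gold, platinum → copper.
Second entry — +6 each step: 37, 43, 49, 55, 61 → 67.
Third entry: 9, 16, 25, 36, 49 → 64 (perfect squares: 3², 4², 5², …).
Putting it together: [copper/67/64].

[copper/67/64]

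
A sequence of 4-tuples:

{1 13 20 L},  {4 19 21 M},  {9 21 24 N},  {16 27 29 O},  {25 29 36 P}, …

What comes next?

{36 35 45 Q}

For the first slot, perfect squares: 1², 2², 3², …: 1, 4, 9, 16, 25 → 36.
Second slot — alternating steps +6, +2, +6, +2, …: 13, 19, 21, 27, 29 → 35.
Third slot: 20, 21, 24, 29, 36 → 45 (differences are 1, 3, 5, … (increasing by 2 each time)).
For the letter, letters move forward 1 place in the alphabet: L, M, N, O, P → Q.
So the next 4-tuple is {36 35 45 Q}.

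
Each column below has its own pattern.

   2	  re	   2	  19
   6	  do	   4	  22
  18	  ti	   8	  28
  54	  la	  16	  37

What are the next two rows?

162  sol  32  49; 486  fa  64  64

First component goes 2, 6, 18, 54 → 162 → 486 (×3 each step).
Note: runs backward through the solfège scale do→ti, so re, do, ti, la → sol → fa.
For the third component, ×2 each step: 2, 4, 8, 16 → 32 → 64.
Fourth component: differences are 3, 6, 9, … (increasing by 3 each time); 19, 22, 28, 37 → 49 → 64.
So the next two rows are 162  sol  32  49 and 486  fa  64  64.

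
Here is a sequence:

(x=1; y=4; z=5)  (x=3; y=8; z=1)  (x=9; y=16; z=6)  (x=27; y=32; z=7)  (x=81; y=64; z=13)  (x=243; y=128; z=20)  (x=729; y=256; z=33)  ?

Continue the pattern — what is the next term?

X goes 1, 3, 9, 27, 81, 243, 729 → 2187 (×3 each step).
For the y, ×2 each step: 4, 8, 16, 32, 64, 128, 256 → 512.
Z goes 5, 1, 6, 7, 13, 20, 33 → 53 (each term is the sum of the two before it).
So the next term is (x=2187; y=512; z=53).

(x=2187; y=512; z=53)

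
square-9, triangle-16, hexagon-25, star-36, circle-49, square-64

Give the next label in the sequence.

Shape: repeats square → triangle → hexagon → star → circle, so square, triangle, hexagon, star, circle, square → triangle.
Second component goes 9, 16, 25, 36, 49, 64 → 81 (perfect squares: 3², 4², 5², …).
Combining the parts gives triangle-81.

triangle-81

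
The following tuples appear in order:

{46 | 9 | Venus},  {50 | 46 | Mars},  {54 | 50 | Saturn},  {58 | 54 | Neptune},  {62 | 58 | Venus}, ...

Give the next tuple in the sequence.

{66 | 62 | Mars}

First component: +4 each step; 46, 50, 54, 58, 62 → 66.
Second component: 9, 46, 50, 54, 58 → 62 (always the previous value of the first component).
Planet: Venus, Mars, Saturn, Neptune, Venus → Mars (repeats Venus → Mars → Saturn → Neptune).
So the next tuple is {66 | 62 | Mars}.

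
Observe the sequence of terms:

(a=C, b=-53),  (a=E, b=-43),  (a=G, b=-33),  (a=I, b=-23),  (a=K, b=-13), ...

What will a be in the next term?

M

A: letters move forward 2 places in the alphabet; C, E, G, I, K → M.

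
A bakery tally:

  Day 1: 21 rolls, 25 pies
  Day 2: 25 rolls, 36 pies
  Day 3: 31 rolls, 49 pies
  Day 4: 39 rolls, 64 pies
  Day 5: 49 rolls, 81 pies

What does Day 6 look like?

61 rolls, 100 pies

Rolls goes 21, 25, 31, 39, 49 → 61 (differences are 4, 6, 8, … (increasing by 2 each time)).
Pies: 25, 36, 49, 64, 81 → 100 (perfect squares: 5², 6², 7², …).
Putting it together: 61 rolls, 100 pies.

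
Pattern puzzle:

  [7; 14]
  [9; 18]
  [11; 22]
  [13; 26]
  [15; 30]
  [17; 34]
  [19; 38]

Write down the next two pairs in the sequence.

First slot: 7, 9, 11, 13, 15, 17, 19 → 21 → 23 (+2 each step).
For the second slot, always 2 × the first slot: 14, 18, 22, 26, 30, 34, 38 → 42 → 46.
Putting the parts together: [21; 42] and then [23; 46].

[21; 42], [23; 46]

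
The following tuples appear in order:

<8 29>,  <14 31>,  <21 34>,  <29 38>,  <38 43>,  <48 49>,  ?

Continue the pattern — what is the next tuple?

For the first component, differences are 6, 7, 8, … (increasing by 1 each time): 8, 14, 21, 29, 38, 48 → 59.
Second component: differences are 2, 3, 4, … (increasing by 1 each time); 29, 31, 34, 38, 43, 49 → 56.
Putting it together: <59 56>.

<59 56>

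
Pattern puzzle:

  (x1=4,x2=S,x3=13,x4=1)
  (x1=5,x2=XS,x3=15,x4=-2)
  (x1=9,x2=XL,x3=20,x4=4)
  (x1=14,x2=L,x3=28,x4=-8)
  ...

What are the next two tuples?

(x1=23,x2=M,x3=39,x4=16), (x1=37,x2=S,x3=53,x4=-32)

X1: each term is the sum of the two before it, so 4, 5, 9, 14 → 23 → 37.
For the x2, runs backward through clothing sizes XS→XL: S, XS, XL, L → M → S.
X3: differences are 2, 5, 8, … (increasing by 3 each time), so 13, 15, 20, 28 → 39 → 53.
X4 goes 1, -2, 4, -8 → 16 → -32 (×(-2) each step).
Putting the parts together: (x1=23,x2=M,x3=39,x4=16) and then (x1=37,x2=S,x3=53,x4=-32).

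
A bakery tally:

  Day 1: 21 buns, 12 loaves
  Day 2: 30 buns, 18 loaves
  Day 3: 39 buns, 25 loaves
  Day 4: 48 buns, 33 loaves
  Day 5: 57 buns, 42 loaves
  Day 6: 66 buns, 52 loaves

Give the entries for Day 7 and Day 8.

For the buns, +9 each step: 21, 30, 39, 48, 57, 66 → 75 → 84.
Loaves: differences are 6, 7, 8, … (increasing by 1 each time), so 12, 18, 25, 33, 42, 52 → 63 → 75.
So the next two rows are 75 buns, 63 loaves and 84 buns, 75 loaves.

75 buns, 63 loaves; 84 buns, 75 loaves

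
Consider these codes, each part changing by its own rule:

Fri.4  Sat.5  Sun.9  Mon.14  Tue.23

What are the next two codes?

Day: runs through the weekdays Mon→Sun; Fri, Sat, Sun, Mon, Tue → Wed → Thu.
For the second component, each term is the sum of the two before it: 4, 5, 9, 14, 23 → 37 → 60.
Putting the parts together: Wed.37 and then Thu.60.

Wed.37, Thu.60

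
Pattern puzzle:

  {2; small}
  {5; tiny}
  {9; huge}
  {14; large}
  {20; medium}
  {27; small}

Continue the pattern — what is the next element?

{35; tiny}

First value: differences are 3, 4, 5, … (increasing by 1 each time); 2, 5, 9, 14, 20, 27 → 35.
Size: repeats small → tiny → huge → large → medium; small, tiny, huge, large, medium, small → tiny.
Putting it together: {35; tiny}.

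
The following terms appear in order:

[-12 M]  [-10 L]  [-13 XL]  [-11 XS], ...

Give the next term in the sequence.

[-14 S]

First coordinate — alternating steps +2, −3, +2, −3, …: -12, -10, -13, -11 → -14.
Size goes M, L, XL, XS → S (runs through clothing sizes XS→XL).
Combining the parts gives [-14 S].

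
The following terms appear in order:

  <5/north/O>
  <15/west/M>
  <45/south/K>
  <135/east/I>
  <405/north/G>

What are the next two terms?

First value: 5, 15, 45, 135, 405 → 1215 → 3645 (×3 each step).
Direction goes north, west, south, east, north → west → south (repeats north → west → south → east).
Letter: letters move back 2 places in the alphabet, so O, M, K, I, G → E → C.
Putting the parts together: <1215/west/E> and then <3645/south/C>.

<1215/west/E>, <3645/south/C>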